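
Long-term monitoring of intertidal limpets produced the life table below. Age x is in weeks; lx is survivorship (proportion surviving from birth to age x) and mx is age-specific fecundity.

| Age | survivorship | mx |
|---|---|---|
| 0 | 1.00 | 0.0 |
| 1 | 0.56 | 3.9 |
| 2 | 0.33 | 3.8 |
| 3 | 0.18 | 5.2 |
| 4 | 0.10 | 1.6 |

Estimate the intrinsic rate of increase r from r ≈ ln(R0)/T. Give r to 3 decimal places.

R0 = Σ lx·mx = 0 + 2.184 + 1.254 + 0.936 + 0.16 = 4.534
Σ x·lx·mx = 8.14; T = 8.14/4.534 = 1.79532…
r ≈ ln(R0)/T = ln(4.534)/1.79532… = 0.84197… → 0.842

0.842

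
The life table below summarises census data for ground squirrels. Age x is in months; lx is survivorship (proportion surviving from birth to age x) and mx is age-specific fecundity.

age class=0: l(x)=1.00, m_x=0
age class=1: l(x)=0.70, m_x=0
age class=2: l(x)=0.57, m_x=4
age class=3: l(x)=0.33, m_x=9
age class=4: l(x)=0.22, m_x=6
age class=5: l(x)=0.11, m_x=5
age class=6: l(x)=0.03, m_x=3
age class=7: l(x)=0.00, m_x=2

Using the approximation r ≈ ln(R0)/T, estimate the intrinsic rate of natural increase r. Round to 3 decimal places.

0.646

R0 = Σ lx·mx = 0 + 0 + 2.28 + 2.97 + 1.32 + 0.55 + 0.09 + 0 = 7.21
Σ x·lx·mx = 22.04; T = 22.04/7.21 = 3.05687…
r ≈ ln(R0)/T = ln(7.21)/3.05687… = 0.64624… → 0.646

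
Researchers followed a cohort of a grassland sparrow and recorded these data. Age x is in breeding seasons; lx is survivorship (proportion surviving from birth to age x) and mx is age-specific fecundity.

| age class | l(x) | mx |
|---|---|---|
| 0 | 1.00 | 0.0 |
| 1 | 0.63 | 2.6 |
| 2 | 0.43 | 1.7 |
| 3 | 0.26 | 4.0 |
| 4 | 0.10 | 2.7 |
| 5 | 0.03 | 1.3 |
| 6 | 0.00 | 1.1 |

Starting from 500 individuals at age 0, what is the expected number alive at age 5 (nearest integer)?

15

Expected survivors = N0 · l_5 = 500 × 0.03 = 15 → 15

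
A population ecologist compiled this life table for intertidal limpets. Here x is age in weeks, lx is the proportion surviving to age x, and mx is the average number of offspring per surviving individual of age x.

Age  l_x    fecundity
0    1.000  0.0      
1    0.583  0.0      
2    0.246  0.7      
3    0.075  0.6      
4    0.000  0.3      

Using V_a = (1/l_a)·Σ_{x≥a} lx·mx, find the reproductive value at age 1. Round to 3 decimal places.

0.373

lx·mx for x ≥ 1: 0, 0.1722, 0.045, 0 → sum = 0.2172
V_1 = 0.2172 / l_1 = 0.2172 / 0.583 = 0.372556… → 0.373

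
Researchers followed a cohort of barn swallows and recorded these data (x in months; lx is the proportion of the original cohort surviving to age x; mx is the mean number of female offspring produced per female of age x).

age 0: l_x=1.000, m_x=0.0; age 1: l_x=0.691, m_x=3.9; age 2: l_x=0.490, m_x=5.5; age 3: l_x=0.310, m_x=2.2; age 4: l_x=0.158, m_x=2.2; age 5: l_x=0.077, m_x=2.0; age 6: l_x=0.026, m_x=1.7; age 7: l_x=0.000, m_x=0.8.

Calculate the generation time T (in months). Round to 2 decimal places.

1.90

lx·mx: 0, 2.6949, 2.695, 0.682, 0.3476, 0.154, 0.0442, 0 → R0 = 6.6177
x·lx·mx: 0, 2.6949, 5.39, 2.046, 1.3904, 0.77, 0.2652, 0 → Σ = 12.5565
T = 12.5565 / 6.6177 = 1.897411… → 1.90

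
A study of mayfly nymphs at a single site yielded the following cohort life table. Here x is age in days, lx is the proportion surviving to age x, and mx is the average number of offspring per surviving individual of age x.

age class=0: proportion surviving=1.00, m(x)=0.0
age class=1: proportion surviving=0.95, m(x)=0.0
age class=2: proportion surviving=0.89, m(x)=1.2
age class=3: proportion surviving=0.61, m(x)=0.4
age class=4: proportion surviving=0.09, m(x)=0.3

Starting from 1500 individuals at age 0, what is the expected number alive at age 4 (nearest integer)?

Expected survivors = N0 · l_4 = 1500 × 0.09 = 135 → 135

135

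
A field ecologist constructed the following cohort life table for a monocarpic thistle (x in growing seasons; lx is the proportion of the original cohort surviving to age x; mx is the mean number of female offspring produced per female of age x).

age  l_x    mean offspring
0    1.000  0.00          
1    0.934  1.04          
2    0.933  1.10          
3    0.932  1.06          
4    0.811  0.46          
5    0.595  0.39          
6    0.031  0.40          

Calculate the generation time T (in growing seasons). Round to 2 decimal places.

2.42

lx·mx: 0, 0.97136, 1.0263, 0.98792, 0.37306, 0.23205, 0.0124 → R0 = 3.60309
x·lx·mx: 0, 0.97136, 2.0526, 2.96376, 1.49224, 1.16025, 0.0744 → Σ = 8.71461
T = 8.71461 / 3.60309 = 2.418649… → 2.42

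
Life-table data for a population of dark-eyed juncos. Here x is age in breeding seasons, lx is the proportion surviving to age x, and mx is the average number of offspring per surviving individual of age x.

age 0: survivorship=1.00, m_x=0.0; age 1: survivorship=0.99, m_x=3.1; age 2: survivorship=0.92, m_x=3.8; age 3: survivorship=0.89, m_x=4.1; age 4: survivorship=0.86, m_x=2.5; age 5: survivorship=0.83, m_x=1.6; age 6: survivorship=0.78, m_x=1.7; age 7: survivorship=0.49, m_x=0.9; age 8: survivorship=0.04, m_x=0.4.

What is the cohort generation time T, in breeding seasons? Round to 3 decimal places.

lx·mx: 0, 3.069, 3.496, 3.649, 2.15, 1.328, 1.326, 0.441, 0.016 → R0 = 15.475
x·lx·mx: 0, 3.069, 6.992, 10.947, 8.6, 6.64, 7.956, 3.087, 0.128 → Σ = 47.419
T = 47.419 / 15.475 = 3.064233… → 3.064

3.064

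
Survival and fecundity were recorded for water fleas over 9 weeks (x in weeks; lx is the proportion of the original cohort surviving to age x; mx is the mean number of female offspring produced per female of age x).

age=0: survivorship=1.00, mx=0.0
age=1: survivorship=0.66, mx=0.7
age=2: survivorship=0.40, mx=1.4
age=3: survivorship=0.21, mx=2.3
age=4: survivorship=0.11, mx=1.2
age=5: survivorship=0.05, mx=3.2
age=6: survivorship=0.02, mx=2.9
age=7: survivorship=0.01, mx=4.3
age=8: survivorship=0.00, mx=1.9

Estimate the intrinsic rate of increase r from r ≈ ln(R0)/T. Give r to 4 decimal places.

0.2429

R0 = Σ lx·mx = 0 + 0.462 + 0.56 + 0.483 + 0.132 + 0.16 + 0.058 + 0.043 + 0 = 1.898
Σ x·lx·mx = 5.008; T = 5.008/1.898 = 2.63857…
r ≈ ln(R0)/T = ln(1.898)/2.63857… = 0.242859… → 0.2429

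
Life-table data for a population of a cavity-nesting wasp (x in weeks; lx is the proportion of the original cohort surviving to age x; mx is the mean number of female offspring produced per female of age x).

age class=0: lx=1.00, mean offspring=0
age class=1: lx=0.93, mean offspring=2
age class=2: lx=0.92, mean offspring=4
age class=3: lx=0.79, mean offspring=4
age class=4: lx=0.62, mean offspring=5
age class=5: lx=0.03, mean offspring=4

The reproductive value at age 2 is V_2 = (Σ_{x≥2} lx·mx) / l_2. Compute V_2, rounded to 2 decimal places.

lx·mx for x ≥ 2: 3.68, 3.16, 3.1, 0.12 → sum = 10.06
V_2 = 10.06 / l_2 = 10.06 / 0.92 = 10.934783… → 10.93

10.93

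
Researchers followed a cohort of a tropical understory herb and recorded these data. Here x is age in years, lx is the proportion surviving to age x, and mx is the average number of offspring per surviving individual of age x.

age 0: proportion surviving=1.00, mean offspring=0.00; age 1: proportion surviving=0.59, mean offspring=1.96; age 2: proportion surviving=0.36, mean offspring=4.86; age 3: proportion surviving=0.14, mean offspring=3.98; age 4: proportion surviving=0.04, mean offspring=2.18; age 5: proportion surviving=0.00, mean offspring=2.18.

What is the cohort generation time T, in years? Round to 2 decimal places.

1.88

lx·mx: 0, 1.1564, 1.7496, 0.5572, 0.0872, 0 → R0 = 3.5504
x·lx·mx: 0, 1.1564, 3.4992, 1.6716, 0.3488, 0 → Σ = 6.676
T = 6.676 / 3.5504 = 1.880352… → 1.88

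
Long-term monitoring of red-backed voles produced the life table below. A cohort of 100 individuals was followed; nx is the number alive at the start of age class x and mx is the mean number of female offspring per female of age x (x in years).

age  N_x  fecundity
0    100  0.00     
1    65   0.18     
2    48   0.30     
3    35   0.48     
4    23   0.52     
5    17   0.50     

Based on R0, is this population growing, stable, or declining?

declining

lx = nx/n0 = nx/100: 1, 0.65, 0.48, 0.35, 0.23, 0.17
R0 = Σ lx·mx = 0 + 0.117 + 0.144 + 0.168 + 0.1196 + 0.085 = 0.6336
R0 < 1, so the population is declining.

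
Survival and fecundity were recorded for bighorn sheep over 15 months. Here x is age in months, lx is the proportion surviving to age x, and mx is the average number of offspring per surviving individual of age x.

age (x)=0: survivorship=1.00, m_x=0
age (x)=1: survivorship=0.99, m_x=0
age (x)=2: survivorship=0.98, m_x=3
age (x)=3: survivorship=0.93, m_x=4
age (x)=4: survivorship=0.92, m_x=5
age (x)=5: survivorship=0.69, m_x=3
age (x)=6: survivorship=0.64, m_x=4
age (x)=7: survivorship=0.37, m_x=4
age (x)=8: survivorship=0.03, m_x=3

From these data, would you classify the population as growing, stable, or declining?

growing

R0 = Σ lx·mx = 0 + 0 + 2.94 + 3.72 + 4.6 + 2.07 + 2.56 + 1.48 + 0.09 = 17.46
R0 > 1, so the population is growing.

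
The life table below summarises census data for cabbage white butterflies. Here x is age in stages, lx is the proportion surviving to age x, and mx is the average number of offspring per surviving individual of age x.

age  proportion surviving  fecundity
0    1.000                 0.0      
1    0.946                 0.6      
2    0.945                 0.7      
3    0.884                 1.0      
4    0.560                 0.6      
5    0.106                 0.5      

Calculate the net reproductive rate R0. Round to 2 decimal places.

2.50

lx·mx by age: 0, 0.5676, 0.6615, 0.884, 0.336, 0.053
R0 = Σ lx·mx = 2.5021 → 2.50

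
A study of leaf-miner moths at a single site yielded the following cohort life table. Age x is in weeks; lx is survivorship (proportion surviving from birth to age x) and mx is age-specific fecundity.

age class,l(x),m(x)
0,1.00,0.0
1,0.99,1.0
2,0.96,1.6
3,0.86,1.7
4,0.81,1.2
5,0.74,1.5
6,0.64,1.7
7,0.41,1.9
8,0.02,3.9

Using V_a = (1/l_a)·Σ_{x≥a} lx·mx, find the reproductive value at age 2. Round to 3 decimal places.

lx·mx for x ≥ 2: 1.536, 1.462, 0.972, 1.11, 1.088, 0.779, 0.078 → sum = 7.025
V_2 = 7.025 / l_2 = 7.025 / 0.96 = 7.317708… → 7.318

7.318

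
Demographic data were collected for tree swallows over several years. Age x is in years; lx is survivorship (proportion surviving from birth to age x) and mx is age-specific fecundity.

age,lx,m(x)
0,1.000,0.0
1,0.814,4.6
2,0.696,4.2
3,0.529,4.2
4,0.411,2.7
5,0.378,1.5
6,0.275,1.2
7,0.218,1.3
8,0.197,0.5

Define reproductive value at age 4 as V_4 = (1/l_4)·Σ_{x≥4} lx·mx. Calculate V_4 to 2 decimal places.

5.81

lx·mx for x ≥ 4: 1.1097, 0.567, 0.33, 0.2834, 0.0985 → sum = 2.3886
V_4 = 2.3886 / l_4 = 2.3886 / 0.411 = 5.811679… → 5.81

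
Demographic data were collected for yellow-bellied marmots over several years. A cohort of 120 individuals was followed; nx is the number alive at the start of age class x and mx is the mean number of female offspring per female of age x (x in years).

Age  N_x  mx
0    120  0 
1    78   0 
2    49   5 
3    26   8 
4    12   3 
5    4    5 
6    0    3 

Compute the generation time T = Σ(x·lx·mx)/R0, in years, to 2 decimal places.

2.67

lx = nx/n0 = nx/120: 1, 0.65, 0.40833…, 0.21667…, 0.1, 0.03333…, 0
lx·mx: 0, 0, 2.041667…, 1.733333…, 0.3, 0.166667…, 0 → R0 = 4.241667…
x·lx·mx: 0, 0, 4.083333…, 5.2…, 1.2, 0.833333…, 0 → Σ = 11.316667…
T = 11.316667… / 4.241667… = 2.667976… → 2.67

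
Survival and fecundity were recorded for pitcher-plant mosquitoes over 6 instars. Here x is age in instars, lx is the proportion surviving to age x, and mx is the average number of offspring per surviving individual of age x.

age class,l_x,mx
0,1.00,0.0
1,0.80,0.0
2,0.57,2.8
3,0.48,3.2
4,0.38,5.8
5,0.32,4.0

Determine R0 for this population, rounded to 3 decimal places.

6.616

lx·mx by age: 0, 0, 1.596, 1.536, 2.204, 1.28
R0 = Σ lx·mx = 6.616 → 6.616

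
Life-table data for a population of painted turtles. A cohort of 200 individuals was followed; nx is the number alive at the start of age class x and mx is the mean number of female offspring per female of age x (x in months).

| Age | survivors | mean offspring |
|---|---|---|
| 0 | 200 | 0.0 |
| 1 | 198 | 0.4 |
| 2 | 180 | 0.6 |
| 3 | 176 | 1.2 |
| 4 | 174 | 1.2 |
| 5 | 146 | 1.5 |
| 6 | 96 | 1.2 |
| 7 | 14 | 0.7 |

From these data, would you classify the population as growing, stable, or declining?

lx = nx/n0 = nx/200: 1, 0.99, 0.9, 0.88, 0.87, 0.73, 0.48, 0.07
R0 = Σ lx·mx = 0 + 0.396 + 0.54 + 1.056 + 1.044 + 1.095 + 0.576 + 0.049 = 4.756
R0 > 1, so the population is growing.

growing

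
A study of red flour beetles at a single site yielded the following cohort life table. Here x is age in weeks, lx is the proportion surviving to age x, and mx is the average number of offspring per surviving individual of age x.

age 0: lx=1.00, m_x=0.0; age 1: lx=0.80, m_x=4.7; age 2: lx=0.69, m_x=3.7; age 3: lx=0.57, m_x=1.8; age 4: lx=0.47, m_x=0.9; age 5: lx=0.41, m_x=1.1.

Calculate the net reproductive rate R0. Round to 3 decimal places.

8.213

lx·mx by age: 0, 3.76, 2.553, 1.026, 0.423, 0.451
R0 = Σ lx·mx = 8.213 → 8.213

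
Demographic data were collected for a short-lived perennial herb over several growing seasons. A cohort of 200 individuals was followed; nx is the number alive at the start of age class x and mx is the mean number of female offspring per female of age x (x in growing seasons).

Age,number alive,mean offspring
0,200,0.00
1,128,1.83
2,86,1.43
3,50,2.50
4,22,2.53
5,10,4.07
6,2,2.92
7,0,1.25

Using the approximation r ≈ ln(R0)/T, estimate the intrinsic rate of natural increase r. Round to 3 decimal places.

lx = nx/n0 = nx/200: 1, 0.64, 0.43, 0.25, 0.11, 0.05, 0.01, 0
R0 = Σ lx·mx = 0 + 1.1712 + 0.6149 + 0.625 + 0.2783 + 0.2035 + 0.0292 + 0 = 2.9221
Σ x·lx·mx = 6.5819; T = 6.5819/2.9221 = 2.25246…
r ≈ ln(R0)/T = ln(2.9221)/2.25246… = 0.47606… → 0.476

0.476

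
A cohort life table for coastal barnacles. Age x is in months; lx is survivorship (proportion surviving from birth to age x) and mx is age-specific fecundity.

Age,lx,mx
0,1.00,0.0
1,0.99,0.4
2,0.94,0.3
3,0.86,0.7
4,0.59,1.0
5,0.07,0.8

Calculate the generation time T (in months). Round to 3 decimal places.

lx·mx: 0, 0.396, 0.282, 0.602, 0.59, 0.056 → R0 = 1.926
x·lx·mx: 0, 0.396, 0.564, 1.806, 2.36, 0.28 → Σ = 5.406
T = 5.406 / 1.926 = 2.806854… → 2.807

2.807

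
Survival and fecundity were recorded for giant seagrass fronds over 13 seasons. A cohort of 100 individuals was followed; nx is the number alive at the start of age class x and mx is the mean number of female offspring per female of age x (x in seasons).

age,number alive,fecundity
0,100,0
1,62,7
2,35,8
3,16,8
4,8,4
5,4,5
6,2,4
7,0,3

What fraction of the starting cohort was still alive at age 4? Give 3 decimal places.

l_4 = n_4/n_0 = 8/100 = 0.08 → 0.080

0.080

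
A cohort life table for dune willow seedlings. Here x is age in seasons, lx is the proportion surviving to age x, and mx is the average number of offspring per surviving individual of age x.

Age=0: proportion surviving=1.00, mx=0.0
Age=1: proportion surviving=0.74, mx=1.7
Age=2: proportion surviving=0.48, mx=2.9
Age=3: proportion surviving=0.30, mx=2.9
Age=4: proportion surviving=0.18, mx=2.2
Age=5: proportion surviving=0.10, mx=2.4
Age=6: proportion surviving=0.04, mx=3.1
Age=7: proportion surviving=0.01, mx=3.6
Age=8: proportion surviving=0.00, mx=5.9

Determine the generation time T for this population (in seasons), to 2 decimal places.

lx·mx: 0, 1.258, 1.392, 0.87, 0.396, 0.24, 0.124, 0.036, 0 → R0 = 4.316
x·lx·mx: 0, 1.258, 2.784, 2.61, 1.584, 1.2, 0.744, 0.252, 0 → Σ = 10.432
T = 10.432 / 4.316 = 2.417053… → 2.42

2.42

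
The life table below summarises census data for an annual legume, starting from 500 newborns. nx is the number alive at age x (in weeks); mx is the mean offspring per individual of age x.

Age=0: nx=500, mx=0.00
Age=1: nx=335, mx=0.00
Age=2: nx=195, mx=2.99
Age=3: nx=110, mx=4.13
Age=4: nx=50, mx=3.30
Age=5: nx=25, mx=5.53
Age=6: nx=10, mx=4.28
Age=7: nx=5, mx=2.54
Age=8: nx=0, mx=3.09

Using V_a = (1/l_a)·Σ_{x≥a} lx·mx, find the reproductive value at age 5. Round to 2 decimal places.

7.75

lx = nx/n0 = nx/500: 1, 0.67, 0.39, 0.22, 0.1, 0.05, 0.02, 0.01, 0
lx·mx for x ≥ 5: 0.2765, 0.0856, 0.0254, 0 → sum = 0.3875
V_5 = 0.3875 / l_5 = 0.3875 / 0.05 = 7.75 → 7.75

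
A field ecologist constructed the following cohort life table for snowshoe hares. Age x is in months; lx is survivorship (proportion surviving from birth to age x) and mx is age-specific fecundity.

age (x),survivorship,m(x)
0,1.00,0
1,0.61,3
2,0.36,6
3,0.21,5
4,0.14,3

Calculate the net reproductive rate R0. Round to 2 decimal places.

lx·mx by age: 0, 1.83, 2.16, 1.05, 0.42
R0 = Σ lx·mx = 5.46 → 5.46

5.46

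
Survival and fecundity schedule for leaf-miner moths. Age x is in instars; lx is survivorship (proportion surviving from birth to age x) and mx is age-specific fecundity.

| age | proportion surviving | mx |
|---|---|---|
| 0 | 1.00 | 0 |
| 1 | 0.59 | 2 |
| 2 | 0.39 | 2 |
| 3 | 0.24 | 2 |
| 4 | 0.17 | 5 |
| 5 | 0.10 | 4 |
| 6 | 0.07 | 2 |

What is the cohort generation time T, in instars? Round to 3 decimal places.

2.721

lx·mx: 0, 1.18, 0.78, 0.48, 0.85, 0.4, 0.14 → R0 = 3.83
x·lx·mx: 0, 1.18, 1.56, 1.44, 3.4, 2, 0.84 → Σ = 10.42
T = 10.42 / 3.83 = 2.720627… → 2.721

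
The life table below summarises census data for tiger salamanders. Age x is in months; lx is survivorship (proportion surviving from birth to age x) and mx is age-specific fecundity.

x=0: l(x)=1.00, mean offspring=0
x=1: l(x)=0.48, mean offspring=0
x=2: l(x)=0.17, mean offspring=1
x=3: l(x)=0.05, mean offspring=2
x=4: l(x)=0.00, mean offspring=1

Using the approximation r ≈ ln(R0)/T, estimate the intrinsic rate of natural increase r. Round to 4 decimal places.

-0.5524

R0 = Σ lx·mx = 0 + 0 + 0.17 + 0.1 + 0 = 0.27
Σ x·lx·mx = 0.64; T = 0.64/0.27 = 2.37037…
r ≈ ln(R0)/T = ln(0.27)/2.37037… = -0.552375… → -0.5524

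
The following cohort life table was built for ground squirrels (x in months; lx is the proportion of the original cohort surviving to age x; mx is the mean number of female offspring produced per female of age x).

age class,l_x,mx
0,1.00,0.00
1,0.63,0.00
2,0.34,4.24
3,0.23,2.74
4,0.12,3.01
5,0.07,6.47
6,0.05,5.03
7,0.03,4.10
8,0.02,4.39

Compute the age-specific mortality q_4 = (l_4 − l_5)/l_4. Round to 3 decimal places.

q_4 = (l_4 − l_5) / l_4 = (0.12 − 0.07) / 0.12
     = 0.05 / 0.12 = 0.416667… → 0.417

0.417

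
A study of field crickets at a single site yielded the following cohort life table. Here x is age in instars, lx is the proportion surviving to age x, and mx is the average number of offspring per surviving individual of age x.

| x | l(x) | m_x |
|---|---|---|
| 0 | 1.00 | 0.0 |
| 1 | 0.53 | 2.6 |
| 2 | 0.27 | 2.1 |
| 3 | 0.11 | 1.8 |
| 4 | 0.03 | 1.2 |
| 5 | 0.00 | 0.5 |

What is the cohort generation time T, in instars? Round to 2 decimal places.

lx·mx: 0, 1.378, 0.567, 0.198, 0.036, 0 → R0 = 2.179
x·lx·mx: 0, 1.378, 1.134, 0.594, 0.144, 0 → Σ = 3.25
T = 3.25 / 2.179 = 1.49151… → 1.49

1.49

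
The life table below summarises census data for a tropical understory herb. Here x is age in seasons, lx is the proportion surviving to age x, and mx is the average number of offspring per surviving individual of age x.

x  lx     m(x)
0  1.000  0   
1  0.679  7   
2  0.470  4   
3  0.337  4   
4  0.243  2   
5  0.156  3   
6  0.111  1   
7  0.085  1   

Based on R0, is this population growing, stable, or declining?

R0 = Σ lx·mx = 0 + 4.753 + 1.88 + 1.348 + 0.486 + 0.468 + 0.111 + 0.085 = 9.131
R0 > 1, so the population is growing.

growing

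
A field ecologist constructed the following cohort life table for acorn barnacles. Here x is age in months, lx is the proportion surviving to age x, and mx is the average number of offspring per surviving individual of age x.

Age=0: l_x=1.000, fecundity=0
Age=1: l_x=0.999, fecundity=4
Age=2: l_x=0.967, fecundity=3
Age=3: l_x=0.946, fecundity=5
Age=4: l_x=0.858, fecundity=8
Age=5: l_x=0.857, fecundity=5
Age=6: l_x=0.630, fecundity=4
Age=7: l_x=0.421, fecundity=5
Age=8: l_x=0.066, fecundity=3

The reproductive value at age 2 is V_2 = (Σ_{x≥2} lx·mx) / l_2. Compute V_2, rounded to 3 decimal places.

24.408

lx·mx for x ≥ 2: 2.901, 4.73, 6.864, 4.285, 2.52, 2.105, 0.198 → sum = 23.603
V_2 = 23.603 / l_2 = 23.603 / 0.967 = 24.40848… → 24.408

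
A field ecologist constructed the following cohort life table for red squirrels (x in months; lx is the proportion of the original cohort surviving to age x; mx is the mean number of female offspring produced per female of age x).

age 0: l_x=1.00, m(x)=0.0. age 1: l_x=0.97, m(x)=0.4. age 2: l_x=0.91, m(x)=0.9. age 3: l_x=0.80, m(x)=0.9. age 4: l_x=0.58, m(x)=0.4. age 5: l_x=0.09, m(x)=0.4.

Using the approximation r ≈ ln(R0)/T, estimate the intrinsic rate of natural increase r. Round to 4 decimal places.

R0 = Σ lx·mx = 0 + 0.388 + 0.819 + 0.72 + 0.232 + 0.036 = 2.195
Σ x·lx·mx = 5.294; T = 5.294/2.195 = 2.41185…
r ≈ ln(R0)/T = ln(2.195)/2.41185… = 0.325967… → 0.3260

0.3260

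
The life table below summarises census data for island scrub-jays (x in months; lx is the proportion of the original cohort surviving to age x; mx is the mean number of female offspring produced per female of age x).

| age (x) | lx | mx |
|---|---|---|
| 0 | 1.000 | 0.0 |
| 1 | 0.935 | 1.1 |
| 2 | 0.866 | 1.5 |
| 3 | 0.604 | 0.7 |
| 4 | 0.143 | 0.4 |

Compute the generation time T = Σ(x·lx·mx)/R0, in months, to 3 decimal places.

lx·mx: 0, 1.0285, 1.299, 0.4228, 0.0572 → R0 = 2.8075
x·lx·mx: 0, 1.0285, 2.598, 1.2684, 0.2288 → Σ = 5.1237
T = 5.1237 / 2.8075 = 1.825004… → 1.825

1.825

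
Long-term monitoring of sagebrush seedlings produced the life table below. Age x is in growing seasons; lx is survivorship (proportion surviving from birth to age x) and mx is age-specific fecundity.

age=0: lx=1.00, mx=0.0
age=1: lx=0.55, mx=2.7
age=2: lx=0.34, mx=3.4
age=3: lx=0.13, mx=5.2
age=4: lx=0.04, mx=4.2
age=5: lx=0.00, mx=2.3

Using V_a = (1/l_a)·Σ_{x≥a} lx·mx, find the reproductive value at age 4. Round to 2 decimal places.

4.20

lx·mx for x ≥ 4: 0.168, 0 → sum = 0.168
V_4 = 0.168 / l_4 = 0.168 / 0.04 = 4.2 → 4.20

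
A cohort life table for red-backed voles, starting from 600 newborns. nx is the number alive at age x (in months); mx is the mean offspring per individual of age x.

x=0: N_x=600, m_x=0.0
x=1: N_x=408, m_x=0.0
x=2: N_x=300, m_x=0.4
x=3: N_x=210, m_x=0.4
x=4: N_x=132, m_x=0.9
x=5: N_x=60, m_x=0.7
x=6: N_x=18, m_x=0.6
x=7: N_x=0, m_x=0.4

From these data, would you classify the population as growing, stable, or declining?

declining

lx = nx/n0 = nx/600: 1, 0.68, 0.5, 0.35, 0.22, 0.1, 0.03, 0
R0 = Σ lx·mx = 0 + 0 + 0.2 + 0.14 + 0.198 + 0.07 + 0.018 + 0 = 0.626
R0 < 1, so the population is declining.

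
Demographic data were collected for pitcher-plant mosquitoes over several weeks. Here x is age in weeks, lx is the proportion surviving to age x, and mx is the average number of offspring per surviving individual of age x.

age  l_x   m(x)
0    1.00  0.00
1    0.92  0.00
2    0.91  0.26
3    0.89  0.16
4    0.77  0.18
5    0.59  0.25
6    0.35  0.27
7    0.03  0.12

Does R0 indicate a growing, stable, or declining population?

R0 = Σ lx·mx = 0 + 0 + 0.2366 + 0.1424 + 0.1386 + 0.1475 + 0.0945 + 0.0036 = 0.7632
R0 < 1, so the population is declining.

declining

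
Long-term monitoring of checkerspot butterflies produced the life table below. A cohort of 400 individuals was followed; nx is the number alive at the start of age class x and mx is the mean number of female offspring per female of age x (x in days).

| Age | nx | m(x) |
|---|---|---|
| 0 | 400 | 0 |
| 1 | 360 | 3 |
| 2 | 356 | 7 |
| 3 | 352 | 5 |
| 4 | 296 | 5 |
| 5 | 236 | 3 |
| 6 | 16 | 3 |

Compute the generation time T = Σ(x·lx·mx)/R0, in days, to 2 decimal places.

lx = nx/n0 = nx/400: 1, 0.9, 0.89, 0.88, 0.74, 0.59, 0.04
lx·mx: 0, 2.7, 6.23, 4.4, 3.7, 1.77, 0.12 → R0 = 18.92
x·lx·mx: 0, 2.7, 12.46, 13.2, 14.8, 8.85, 0.72 → Σ = 52.73
T = 52.73 / 18.92 = 2.786998… → 2.79

2.79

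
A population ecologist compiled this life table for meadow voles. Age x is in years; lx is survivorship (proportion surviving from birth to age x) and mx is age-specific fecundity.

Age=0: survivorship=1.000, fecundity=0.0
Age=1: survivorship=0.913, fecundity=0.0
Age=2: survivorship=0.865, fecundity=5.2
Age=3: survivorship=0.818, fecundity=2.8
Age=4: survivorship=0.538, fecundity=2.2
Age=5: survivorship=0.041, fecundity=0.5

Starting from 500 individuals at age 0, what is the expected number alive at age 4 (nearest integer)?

Expected survivors = N0 · l_4 = 500 × 0.538 = 269 → 269

269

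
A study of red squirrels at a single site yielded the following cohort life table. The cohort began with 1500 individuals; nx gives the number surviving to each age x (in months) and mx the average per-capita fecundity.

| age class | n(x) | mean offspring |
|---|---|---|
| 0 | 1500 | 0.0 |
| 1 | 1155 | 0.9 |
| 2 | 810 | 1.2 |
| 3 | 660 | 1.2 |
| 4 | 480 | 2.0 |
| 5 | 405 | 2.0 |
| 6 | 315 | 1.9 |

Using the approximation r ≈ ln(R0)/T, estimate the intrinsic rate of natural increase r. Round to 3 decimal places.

0.380

lx = nx/n0 = nx/1500: 1, 0.77, 0.54, 0.44, 0.32, 0.27, 0.21
R0 = Σ lx·mx = 0 + 0.693 + 0.648 + 0.528 + 0.64 + 0.54 + 0.399 = 3.448
Σ x·lx·mx = 11.227; T = 11.227/3.448 = 3.25609…
r ≈ ln(R0)/T = ln(3.448)/3.25609… = 0.38015… → 0.380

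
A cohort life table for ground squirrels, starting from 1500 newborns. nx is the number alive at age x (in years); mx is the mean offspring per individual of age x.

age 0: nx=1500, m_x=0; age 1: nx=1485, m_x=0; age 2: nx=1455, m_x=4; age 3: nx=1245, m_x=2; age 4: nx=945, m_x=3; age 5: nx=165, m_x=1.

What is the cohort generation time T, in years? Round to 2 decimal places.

2.77

lx = nx/n0 = nx/1500: 1, 0.99, 0.97, 0.83, 0.63, 0.11
lx·mx: 0, 0, 3.88, 1.66, 1.89, 0.11 → R0 = 7.54
x·lx·mx: 0, 0, 7.76, 4.98, 7.56, 0.55 → Σ = 20.85
T = 20.85 / 7.54 = 2.765252… → 2.77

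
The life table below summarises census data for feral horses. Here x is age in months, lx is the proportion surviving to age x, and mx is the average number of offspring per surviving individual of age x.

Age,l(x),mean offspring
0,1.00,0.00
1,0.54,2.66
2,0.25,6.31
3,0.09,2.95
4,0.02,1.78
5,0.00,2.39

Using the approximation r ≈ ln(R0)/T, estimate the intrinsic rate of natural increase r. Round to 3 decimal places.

R0 = Σ lx·mx = 0 + 1.4364 + 1.5775 + 0.2655 + 0.0356 + 0 = 3.315
Σ x·lx·mx = 5.5303; T = 5.5303/3.315 = 1.66827…
r ≈ ln(R0)/T = ln(3.315)/1.66827… = 0.71839… → 0.718

0.718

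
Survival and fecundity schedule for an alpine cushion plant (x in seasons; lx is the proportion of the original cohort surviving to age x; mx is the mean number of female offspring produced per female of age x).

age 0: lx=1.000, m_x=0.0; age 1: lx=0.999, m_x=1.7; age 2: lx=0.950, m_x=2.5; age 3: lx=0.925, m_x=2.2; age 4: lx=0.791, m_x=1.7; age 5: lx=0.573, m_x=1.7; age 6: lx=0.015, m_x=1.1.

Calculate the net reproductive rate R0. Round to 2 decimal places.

lx·mx by age: 0, 1.6983, 2.375, 2.035, 1.3447, 0.9741, 0.0165
R0 = Σ lx·mx = 8.4436 → 8.44

8.44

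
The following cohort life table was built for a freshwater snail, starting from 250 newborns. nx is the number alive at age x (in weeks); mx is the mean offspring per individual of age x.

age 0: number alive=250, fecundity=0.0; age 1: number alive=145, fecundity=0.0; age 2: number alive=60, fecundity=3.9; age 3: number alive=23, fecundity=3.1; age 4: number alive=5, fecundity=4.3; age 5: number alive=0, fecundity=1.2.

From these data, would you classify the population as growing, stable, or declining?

growing

lx = nx/n0 = nx/250: 1, 0.58, 0.24, 0.092, 0.02, 0
R0 = Σ lx·mx = 0 + 0 + 0.936 + 0.2852 + 0.086 + 0 = 1.3072
R0 > 1, so the population is growing.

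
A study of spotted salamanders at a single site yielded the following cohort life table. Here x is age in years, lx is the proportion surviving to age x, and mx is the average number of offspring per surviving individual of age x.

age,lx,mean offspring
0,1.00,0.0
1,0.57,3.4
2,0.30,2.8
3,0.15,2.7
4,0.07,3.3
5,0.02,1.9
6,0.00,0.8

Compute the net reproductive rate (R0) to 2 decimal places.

lx·mx by age: 0, 1.938, 0.84, 0.405, 0.231, 0.038, 0
R0 = Σ lx·mx = 3.452 → 3.45

3.45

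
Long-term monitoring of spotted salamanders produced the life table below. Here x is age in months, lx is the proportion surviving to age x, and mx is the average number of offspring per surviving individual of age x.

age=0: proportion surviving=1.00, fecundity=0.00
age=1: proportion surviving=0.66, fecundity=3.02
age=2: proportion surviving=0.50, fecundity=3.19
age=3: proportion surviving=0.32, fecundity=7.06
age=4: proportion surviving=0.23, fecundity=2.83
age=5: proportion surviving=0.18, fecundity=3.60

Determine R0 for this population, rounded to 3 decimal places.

lx·mx by age: 0, 1.9932, 1.595, 2.2592, 0.6509, 0.648
R0 = Σ lx·mx = 7.1463 → 7.146

7.146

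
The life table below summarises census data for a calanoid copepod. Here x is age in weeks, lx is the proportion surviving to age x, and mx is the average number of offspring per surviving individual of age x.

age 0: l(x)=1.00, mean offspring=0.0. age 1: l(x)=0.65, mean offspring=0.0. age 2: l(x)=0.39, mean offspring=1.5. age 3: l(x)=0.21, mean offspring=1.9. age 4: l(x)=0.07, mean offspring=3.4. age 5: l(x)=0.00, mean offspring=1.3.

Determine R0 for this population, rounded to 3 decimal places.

1.222

lx·mx by age: 0, 0, 0.585, 0.399, 0.238, 0
R0 = Σ lx·mx = 1.222 → 1.222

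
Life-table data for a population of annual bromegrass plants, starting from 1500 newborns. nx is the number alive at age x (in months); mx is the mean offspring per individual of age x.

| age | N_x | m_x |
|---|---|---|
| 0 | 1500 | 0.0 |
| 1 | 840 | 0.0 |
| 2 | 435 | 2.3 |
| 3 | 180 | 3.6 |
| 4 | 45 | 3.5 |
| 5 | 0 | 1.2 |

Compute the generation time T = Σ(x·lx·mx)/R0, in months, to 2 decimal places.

2.53

lx = nx/n0 = nx/1500: 1, 0.56, 0.29, 0.12, 0.03, 0
lx·mx: 0, 0, 0.667, 0.432, 0.105, 0 → R0 = 1.204
x·lx·mx: 0, 0, 1.334, 1.296, 0.42, 0 → Σ = 3.05
T = 3.05 / 1.204 = 2.533223… → 2.53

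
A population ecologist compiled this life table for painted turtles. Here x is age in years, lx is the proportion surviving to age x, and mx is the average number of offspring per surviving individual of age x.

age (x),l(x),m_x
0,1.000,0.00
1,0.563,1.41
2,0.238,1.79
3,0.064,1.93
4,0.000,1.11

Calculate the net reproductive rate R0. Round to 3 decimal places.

1.343

lx·mx by age: 0, 0.79383, 0.42602, 0.12352, 0
R0 = Σ lx·mx = 1.34337 → 1.343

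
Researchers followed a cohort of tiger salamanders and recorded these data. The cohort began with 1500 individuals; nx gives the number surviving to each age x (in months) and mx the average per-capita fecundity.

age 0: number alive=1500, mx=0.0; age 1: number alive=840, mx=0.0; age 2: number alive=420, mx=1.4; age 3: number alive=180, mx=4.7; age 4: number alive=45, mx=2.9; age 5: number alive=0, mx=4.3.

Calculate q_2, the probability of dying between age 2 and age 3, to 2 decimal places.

0.57

lx = nx/n0 = nx/1500: 1, 0.56, 0.28, 0.12, 0.03, 0
q_2 = (l_2 − l_3) / l_2 = (0.28 − 0.12) / 0.28
     = 0.16 / 0.28 = 0.571429… → 0.57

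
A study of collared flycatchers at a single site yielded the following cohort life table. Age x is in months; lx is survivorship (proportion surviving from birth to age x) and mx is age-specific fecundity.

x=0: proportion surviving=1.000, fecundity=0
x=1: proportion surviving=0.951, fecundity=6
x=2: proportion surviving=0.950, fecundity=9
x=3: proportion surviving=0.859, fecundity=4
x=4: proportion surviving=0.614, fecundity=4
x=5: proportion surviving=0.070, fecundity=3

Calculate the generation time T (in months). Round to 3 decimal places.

2.161

lx·mx: 0, 5.706, 8.55, 3.436, 2.456, 0.21 → R0 = 20.358
x·lx·mx: 0, 5.706, 17.1, 10.308, 9.824, 1.05 → Σ = 43.988
T = 43.988 / 20.358 = 2.160723… → 2.161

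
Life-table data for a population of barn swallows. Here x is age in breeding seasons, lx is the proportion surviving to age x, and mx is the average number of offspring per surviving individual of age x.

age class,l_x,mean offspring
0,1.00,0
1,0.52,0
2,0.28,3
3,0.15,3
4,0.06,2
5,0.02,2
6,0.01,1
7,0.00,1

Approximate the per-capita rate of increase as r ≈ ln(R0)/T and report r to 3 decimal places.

R0 = Σ lx·mx = 0 + 0 + 0.84 + 0.45 + 0.12 + 0.04 + 0.01 + 0 = 1.46
Σ x·lx·mx = 3.77; T = 3.77/1.46 = 2.58219…
r ≈ ln(R0)/T = ln(1.46)/2.58219… = 0.14656… → 0.147

0.147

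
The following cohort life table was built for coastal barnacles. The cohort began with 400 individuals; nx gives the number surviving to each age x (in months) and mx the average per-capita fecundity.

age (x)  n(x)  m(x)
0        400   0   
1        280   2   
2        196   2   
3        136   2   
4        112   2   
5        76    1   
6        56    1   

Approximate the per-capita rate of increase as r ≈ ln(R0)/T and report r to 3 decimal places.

0.575

lx = nx/n0 = nx/400: 1, 0.7, 0.49, 0.34, 0.28, 0.19, 0.14
R0 = Σ lx·mx = 0 + 1.4 + 0.98 + 0.68 + 0.56 + 0.19 + 0.14 = 3.95
Σ x·lx·mx = 9.43; T = 9.43/3.95 = 2.38734…
r ≈ ln(R0)/T = ln(3.95)/2.38734… = 0.57542… → 0.575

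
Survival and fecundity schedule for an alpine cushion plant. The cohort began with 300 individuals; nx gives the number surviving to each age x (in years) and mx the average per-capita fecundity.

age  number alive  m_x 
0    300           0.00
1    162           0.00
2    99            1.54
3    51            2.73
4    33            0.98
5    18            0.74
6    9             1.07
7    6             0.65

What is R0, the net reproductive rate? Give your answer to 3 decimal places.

lx = nx/n0 = nx/300: 1, 0.54, 0.33, 0.17, 0.11, 0.06, 0.03, 0.02
lx·mx by age: 0, 0, 0.5082, 0.4641, 0.1078, 0.0444, 0.0321, 0.013
R0 = Σ lx·mx = 1.1696 → 1.170

1.170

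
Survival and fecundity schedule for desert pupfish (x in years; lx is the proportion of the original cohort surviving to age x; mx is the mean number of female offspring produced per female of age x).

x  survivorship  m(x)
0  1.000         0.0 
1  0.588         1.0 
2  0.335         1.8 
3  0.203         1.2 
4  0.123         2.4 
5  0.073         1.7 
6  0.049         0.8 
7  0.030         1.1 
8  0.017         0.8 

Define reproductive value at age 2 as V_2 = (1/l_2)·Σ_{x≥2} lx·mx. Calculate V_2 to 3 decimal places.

4.035

lx·mx for x ≥ 2: 0.603, 0.2436, 0.2952, 0.1241, 0.0392, 0.033, 0.0136 → sum = 1.3517
V_2 = 1.3517 / l_2 = 1.3517 / 0.335 = 4.034925… → 4.035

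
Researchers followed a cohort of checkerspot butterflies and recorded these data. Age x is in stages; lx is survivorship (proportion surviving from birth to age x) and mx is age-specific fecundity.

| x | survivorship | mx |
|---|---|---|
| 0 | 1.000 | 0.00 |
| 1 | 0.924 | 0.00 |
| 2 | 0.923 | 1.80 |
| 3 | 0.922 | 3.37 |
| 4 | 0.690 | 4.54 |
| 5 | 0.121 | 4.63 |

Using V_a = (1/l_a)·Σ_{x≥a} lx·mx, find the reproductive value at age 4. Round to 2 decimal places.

lx·mx for x ≥ 4: 3.1326, 0.56023 → sum = 3.69283
V_4 = 3.69283 / l_4 = 3.69283 / 0.69 = 5.351928… → 5.35

5.35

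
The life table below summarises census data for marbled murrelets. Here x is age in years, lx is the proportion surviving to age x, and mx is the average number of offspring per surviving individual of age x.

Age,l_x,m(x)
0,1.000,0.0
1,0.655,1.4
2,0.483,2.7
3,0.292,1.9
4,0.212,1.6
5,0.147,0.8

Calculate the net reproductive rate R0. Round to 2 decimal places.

lx·mx by age: 0, 0.917, 1.3041, 0.5548, 0.3392, 0.1176
R0 = Σ lx·mx = 3.2327 → 3.23

3.23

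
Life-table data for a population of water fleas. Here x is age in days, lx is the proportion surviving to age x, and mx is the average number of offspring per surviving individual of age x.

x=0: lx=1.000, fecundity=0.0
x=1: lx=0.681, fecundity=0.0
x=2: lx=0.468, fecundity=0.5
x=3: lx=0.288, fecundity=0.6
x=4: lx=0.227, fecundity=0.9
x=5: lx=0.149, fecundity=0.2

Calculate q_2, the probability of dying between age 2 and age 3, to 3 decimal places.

0.385

q_2 = (l_2 − l_3) / l_2 = (0.468 − 0.288) / 0.468
     = 0.18 / 0.468 = 0.384615… → 0.385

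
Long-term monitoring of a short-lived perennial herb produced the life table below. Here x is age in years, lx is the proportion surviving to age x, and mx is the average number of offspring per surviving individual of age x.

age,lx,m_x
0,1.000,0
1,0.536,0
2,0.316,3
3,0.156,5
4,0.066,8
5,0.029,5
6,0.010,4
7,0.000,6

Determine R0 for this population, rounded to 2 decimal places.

2.44

lx·mx by age: 0, 0, 0.948, 0.78, 0.528, 0.145, 0.04, 0
R0 = Σ lx·mx = 2.441 → 2.44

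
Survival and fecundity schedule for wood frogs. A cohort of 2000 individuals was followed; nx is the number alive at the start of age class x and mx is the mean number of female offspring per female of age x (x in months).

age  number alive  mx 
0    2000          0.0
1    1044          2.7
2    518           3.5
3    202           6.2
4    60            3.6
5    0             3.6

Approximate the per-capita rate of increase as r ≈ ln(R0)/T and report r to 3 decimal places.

lx = nx/n0 = nx/2000: 1, 0.522, 0.259, 0.101, 0.03, 0
R0 = Σ lx·mx = 0 + 1.4094 + 0.9065 + 0.6262 + 0.108 + 0 = 3.0501
Σ x·lx·mx = 5.533; T = 5.533/3.0501 = 1.81404…
r ≈ ln(R0)/T = ln(3.0501)/1.81404… = 0.61475… → 0.615

0.615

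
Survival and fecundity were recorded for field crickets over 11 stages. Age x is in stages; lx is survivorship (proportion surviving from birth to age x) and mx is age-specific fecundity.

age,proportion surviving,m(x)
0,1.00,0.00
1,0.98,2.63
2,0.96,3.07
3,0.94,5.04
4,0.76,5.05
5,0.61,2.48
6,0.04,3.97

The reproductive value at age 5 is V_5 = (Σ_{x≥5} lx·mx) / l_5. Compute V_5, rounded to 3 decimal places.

lx·mx for x ≥ 5: 1.5128, 0.1588 → sum = 1.6716
V_5 = 1.6716 / l_5 = 1.6716 / 0.61 = 2.740328… → 2.740

2.740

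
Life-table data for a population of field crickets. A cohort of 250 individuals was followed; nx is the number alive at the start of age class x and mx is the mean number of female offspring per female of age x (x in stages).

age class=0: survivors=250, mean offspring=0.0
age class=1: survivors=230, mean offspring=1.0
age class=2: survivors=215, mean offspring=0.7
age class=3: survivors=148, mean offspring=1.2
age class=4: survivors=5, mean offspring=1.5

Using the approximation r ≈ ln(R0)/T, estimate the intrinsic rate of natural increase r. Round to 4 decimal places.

lx = nx/n0 = nx/250: 1, 0.92, 0.86, 0.592, 0.02
R0 = Σ lx·mx = 0 + 0.92 + 0.602 + 0.7104 + 0.03 = 2.2624
Σ x·lx·mx = 4.3752; T = 4.3752/2.2624 = 1.93388…
r ≈ ln(R0)/T = ln(2.2624)/1.93388… = 0.422171… → 0.4222

0.4222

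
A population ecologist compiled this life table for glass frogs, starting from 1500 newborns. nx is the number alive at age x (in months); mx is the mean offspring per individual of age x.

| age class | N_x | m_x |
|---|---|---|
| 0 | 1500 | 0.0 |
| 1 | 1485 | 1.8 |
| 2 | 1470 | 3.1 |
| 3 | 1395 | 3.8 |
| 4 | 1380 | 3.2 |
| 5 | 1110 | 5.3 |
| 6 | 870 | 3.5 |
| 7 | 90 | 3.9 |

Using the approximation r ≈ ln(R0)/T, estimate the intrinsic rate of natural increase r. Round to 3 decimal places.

lx = nx/n0 = nx/1500: 1, 0.99, 0.98, 0.93, 0.92, 0.74, 0.58, 0.06
R0 = Σ lx·mx = 0 + 1.782 + 3.038 + 3.534 + 2.944 + 3.922 + 2.03 + 0.234 = 17.484
Σ x·lx·mx = 63.664; T = 63.664/17.484 = 3.64127…
r ≈ ln(R0)/T = ln(17.484)/3.64127… = 0.78579… → 0.786

0.786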